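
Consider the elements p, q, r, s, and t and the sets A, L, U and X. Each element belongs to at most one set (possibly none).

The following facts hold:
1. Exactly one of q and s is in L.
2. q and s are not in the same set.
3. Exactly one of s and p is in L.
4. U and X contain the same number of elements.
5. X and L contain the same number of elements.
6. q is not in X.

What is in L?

L = {s}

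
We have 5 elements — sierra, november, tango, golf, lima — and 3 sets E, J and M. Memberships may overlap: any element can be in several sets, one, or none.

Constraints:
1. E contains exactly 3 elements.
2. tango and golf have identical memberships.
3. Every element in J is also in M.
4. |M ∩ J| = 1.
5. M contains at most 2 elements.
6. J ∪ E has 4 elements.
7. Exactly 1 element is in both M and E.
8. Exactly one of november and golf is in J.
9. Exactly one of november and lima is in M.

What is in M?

M = {november, sierra}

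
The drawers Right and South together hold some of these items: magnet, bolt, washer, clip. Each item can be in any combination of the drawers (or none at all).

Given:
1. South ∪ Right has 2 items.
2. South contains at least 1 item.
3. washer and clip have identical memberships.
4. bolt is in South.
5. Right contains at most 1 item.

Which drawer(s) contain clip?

clip: none

From (4): bolt ∈ South.
Suppose clip ∈ Right: no assignment then satisfies all the clues, so clip ∉ Right.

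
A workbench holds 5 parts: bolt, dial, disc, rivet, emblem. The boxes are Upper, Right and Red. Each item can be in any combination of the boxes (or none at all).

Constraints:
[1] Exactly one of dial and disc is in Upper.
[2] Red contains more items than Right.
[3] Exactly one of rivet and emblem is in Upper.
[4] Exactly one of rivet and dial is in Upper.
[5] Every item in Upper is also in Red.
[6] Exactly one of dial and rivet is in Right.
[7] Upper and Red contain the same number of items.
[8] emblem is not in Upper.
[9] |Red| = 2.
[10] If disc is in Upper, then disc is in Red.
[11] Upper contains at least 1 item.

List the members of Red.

From (8): emblem ∉ Upper.
(3) (exactly one): rivet ∈ Upper.
(4) (exactly one): dial ∉ Upper.
(5) with rivet ∈ Upper: rivet ∈ Red.
(1) (exactly one): disc ∈ Upper.
(5) with disc ∈ Upper: disc ∈ Red.
(9): Red already has 2, so the rest are out.
(5) contrapositive: bolt ∉ Upper.

Red = {disc, rivet}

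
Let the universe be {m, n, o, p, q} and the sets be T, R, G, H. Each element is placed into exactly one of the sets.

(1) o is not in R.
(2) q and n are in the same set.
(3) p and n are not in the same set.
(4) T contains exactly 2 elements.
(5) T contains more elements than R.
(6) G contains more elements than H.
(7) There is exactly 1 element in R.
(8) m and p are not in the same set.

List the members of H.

H = {}

From (1): o ∉ R.
Suppose m ∈ H: no assignment then satisfies all the clues, so m ∉ H.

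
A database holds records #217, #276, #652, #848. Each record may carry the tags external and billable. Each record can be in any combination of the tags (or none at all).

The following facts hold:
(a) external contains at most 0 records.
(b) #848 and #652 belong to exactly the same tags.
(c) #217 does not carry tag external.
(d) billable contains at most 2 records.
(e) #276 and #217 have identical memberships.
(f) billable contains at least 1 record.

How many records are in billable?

2

From (c): #217 ∉ external.
(a): external already has 0, so the rest are out.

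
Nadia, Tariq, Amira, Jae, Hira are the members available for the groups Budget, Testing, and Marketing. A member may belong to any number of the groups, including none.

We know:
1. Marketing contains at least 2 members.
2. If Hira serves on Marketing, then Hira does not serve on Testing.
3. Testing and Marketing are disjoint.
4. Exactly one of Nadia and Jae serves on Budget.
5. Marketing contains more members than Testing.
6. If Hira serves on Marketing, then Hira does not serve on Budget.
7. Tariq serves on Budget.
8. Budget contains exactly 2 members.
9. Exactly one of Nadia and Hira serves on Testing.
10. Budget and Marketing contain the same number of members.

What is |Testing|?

1

From (7): Tariq ∈ Budget.
Suppose Tariq ∈ Testing: no assignment then satisfies all the clues, so Tariq ∉ Testing.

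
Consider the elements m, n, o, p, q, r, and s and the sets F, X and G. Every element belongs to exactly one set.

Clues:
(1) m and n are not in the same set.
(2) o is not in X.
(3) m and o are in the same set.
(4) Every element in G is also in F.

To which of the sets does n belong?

n: X

From (2): o ∉ X.
(3): m matches o: m ∉ X.
Suppose n ∈ F: no assignment then satisfies all the clues, so n ∉ F.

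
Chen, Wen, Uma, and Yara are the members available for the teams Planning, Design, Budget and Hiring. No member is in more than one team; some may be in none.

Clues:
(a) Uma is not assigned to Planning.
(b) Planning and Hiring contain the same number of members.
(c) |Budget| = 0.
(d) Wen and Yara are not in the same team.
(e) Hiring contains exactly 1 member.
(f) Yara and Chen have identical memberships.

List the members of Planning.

From (a): Uma ∉ Planning.
(c): Budget already has 0, so the rest are out.
Suppose Chen ∈ Planning: no assignment then satisfies all the clues, so Chen ∉ Planning.

Planning = {Wen}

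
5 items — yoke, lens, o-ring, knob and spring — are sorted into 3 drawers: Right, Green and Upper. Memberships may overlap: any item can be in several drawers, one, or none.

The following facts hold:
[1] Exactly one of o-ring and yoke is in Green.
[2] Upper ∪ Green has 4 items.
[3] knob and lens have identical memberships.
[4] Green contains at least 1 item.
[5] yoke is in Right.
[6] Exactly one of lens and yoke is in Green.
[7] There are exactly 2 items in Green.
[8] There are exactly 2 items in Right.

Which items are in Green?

From (5): yoke ∈ Right.
Suppose yoke ∉ Green: no assignment then satisfies all the clues, so yoke ∈ Green.

Green = {spring, yoke}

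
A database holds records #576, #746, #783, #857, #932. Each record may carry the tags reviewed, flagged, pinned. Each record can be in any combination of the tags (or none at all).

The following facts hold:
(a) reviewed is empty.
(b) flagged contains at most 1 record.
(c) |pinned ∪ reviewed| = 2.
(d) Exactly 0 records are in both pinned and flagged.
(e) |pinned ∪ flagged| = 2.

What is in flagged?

flagged = {}

(a): reviewed already has 0, so the rest are out.
Suppose #576 ∈ flagged: no assignment then satisfies all the clues, so #576 ∉ flagged.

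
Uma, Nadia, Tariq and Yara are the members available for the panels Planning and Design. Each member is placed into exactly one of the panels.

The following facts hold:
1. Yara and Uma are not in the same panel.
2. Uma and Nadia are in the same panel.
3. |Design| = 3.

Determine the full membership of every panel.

Planning = {Yara}; Design = {Nadia, Tariq, Uma}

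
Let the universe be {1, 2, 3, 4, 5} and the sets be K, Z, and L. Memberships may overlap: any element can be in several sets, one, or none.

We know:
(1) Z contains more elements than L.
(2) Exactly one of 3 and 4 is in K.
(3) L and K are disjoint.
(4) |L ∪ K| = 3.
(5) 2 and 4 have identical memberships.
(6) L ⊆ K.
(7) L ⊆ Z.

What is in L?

L = {}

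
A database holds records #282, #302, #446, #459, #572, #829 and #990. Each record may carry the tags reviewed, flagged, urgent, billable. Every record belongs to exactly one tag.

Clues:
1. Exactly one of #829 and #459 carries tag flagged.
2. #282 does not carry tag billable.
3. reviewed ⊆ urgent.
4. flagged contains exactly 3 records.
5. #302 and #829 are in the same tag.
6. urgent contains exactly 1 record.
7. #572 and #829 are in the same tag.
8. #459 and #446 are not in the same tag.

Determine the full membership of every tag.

reviewed = {}; flagged = {#282, #459, #990}; urgent = {#446}; billable = {#302, #572, #829}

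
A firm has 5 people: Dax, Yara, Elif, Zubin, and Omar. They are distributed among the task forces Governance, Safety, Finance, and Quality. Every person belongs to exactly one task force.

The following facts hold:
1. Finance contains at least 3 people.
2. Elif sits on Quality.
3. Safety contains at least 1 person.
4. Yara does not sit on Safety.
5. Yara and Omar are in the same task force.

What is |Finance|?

3

From (2): Elif ∈ Quality.
From (4): Yara ∉ Safety.
(5): Omar matches Yara: Omar ∉ Safety.
Suppose Dax ∈ Governance: no assignment then satisfies all the clues, so Dax ∉ Governance.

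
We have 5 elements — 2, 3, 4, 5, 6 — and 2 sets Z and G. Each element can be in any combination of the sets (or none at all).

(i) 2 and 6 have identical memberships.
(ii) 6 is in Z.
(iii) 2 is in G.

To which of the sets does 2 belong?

From (ii): 6 ∈ Z.
From (iii): 2 ∈ G.
(i): 2 matches 6: 2 ∈ Z.
(i): 6 matches 2: 6 ∈ G.

2: G, Z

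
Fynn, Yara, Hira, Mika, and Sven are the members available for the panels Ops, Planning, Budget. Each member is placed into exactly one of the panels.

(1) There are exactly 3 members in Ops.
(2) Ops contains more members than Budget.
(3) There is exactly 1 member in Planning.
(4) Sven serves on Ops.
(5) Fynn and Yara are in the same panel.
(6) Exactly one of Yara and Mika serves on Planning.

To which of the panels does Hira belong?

Hira: Budget

From (4): Sven ∈ Ops.
Suppose Hira ∈ Ops: no assignment then satisfies all the clues, so Hira ∉ Ops.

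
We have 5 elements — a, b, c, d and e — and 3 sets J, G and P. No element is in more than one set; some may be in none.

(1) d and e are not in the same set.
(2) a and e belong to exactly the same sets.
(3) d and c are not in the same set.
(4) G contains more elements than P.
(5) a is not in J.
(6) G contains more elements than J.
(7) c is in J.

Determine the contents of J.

From (5): a ∉ J.
From (7): c ∈ J.
(2): e matches a: e ∉ J.
(3): d ∉ J.
Suppose b ∈ J: no assignment then satisfies all the clues, so b ∉ J.

J = {c}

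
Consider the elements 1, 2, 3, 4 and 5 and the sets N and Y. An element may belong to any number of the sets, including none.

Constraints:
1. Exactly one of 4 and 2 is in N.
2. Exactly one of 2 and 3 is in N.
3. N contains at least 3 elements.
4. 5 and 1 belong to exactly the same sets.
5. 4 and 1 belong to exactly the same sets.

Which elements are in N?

N = {1, 3, 4, 5}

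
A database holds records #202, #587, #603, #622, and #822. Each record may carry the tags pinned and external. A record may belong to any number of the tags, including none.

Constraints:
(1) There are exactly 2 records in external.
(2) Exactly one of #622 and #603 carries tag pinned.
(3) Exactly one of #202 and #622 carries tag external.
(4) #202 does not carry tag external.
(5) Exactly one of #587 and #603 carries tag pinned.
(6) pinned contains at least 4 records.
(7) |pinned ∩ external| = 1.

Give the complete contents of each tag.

pinned = {#202, #587, #622, #822}; external = {#603, #622}

From (4): #202 ∉ external.
(3) (exactly one): #622 ∈ external.
Suppose #202 ∉ pinned: no assignment then satisfies all the clues, so #202 ∈ pinned.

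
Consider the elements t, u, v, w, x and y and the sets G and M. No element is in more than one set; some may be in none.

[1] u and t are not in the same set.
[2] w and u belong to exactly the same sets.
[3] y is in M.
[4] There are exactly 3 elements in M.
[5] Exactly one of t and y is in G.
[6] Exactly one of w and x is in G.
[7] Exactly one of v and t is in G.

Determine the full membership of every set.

G = {t, x}; M = {u, w, y}

From (3): y ∈ M.
(5) (exactly one): t ∈ G.
(7) (exactly one): v ∉ G.
(1): u ∉ G.
(2): w matches u: w ∉ G.
(6) (exactly one): x ∈ G.
Suppose u ∉ M: no assignment then satisfies all the clues, so u ∈ M.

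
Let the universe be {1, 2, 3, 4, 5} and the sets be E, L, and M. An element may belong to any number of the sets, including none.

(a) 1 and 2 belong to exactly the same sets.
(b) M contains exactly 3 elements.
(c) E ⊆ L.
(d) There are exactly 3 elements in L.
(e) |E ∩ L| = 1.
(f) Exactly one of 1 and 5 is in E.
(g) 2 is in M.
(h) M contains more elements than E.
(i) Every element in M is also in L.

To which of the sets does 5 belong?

5: E, L, M

From (g): 2 ∈ M.
(a): 1 matches 2: 1 ∈ M.
(i) with 1 ∈ M: 1 ∈ L.
(i) with 2 ∈ M: 2 ∈ L.
Suppose 5 ∉ E: no assignment then satisfies all the clues, so 5 ∈ E.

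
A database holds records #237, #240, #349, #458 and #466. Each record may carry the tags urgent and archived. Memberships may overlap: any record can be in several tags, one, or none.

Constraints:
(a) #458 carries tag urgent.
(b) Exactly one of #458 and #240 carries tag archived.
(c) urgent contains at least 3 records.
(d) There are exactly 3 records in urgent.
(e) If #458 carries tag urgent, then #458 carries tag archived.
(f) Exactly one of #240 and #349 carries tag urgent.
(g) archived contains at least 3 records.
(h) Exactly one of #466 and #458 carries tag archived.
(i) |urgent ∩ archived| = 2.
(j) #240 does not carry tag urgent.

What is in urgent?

urgent = {#349, #458, #466}

From (a): #458 ∈ urgent.
From (j): #240 ∉ urgent.
(e): #458 ∈ archived.
(f) (exactly one): #349 ∈ urgent.
(h) (exactly one): #466 ∉ archived.
(b) (exactly one): #240 ∉ archived.
(g): only 3 candidates remain for archived, so all are in.
Suppose #237 ∈ urgent: no assignment then satisfies all the clues, so #237 ∉ urgent.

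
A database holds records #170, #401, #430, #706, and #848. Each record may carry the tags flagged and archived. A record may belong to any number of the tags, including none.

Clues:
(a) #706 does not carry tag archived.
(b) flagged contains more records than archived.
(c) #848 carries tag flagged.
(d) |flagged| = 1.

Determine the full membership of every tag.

flagged = {#848}; archived = {}

From (a): #706 ∉ archived.
From (c): #848 ∈ flagged.
(d): flagged already has 1, so the rest are out.
Suppose #170 ∈ archived: no assignment then satisfies all the clues, so #170 ∉ archived.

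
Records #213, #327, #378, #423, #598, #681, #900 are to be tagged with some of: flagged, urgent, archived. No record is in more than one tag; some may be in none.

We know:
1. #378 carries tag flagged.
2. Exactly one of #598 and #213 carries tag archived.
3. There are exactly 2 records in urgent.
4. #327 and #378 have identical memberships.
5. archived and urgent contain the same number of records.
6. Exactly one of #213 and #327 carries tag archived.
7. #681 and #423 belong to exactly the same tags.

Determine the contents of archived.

archived = {#213, #900}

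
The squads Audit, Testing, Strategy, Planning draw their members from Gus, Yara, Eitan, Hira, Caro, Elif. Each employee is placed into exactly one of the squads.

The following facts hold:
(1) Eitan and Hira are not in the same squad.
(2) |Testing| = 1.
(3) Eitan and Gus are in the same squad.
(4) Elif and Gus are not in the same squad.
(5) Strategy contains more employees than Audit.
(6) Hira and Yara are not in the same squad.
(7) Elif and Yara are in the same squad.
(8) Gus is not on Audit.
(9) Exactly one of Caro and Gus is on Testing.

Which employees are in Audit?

Audit = {Hira}

From (8): Gus ∉ Audit.
(3): Eitan matches Gus: Eitan ∉ Audit.
Suppose Yara ∈ Audit: no assignment then satisfies all the clues, so Yara ∉ Audit.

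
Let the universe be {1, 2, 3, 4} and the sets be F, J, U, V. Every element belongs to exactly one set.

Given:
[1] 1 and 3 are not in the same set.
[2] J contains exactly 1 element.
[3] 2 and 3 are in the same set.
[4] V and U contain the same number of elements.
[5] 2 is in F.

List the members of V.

V = {}

From (5): 2 ∈ F.
(3): 3 matches 2: 3 ∈ F.
(1): 1 ∉ F.
Suppose 1 ∈ V: no assignment then satisfies all the clues, so 1 ∉ V.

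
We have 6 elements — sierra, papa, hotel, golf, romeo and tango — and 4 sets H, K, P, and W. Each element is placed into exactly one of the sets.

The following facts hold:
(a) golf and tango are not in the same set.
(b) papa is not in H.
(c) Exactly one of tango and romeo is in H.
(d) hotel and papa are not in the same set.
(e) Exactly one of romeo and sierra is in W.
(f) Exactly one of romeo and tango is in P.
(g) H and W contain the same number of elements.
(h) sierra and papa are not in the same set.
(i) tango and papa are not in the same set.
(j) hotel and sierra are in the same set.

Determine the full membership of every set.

H = {golf, romeo}; K = {papa}; P = {tango}; W = {hotel, sierra}

From (b): papa ∉ H.
Suppose sierra ∈ H: no assignment then satisfies all the clues, so sierra ∉ H.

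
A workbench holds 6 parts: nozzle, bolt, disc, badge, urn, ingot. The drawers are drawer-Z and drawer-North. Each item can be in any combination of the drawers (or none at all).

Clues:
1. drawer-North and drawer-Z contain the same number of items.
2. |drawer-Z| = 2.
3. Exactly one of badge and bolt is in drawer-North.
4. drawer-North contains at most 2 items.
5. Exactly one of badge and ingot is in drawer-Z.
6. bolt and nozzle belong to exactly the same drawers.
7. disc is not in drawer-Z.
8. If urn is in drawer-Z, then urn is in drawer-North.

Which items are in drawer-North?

drawer-North = {badge, urn}

From (7): disc ∉ drawer-Z.
Suppose nozzle ∈ drawer-North: no assignment then satisfies all the clues, so nozzle ∉ drawer-North.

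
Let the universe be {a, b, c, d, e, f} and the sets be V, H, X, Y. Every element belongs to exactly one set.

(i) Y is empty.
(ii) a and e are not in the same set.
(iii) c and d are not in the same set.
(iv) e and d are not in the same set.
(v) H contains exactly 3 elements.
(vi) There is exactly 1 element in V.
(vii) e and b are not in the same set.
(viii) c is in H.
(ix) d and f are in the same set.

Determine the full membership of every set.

V = {e}; H = {a, b, c}; X = {d, f}; Y = {}

From (viii): c ∈ H.
(i): Y already has 0, so the rest are out.
(iii): d ∉ H.
(ix): f matches d: f ∉ H.
Suppose a ∈ V: no assignment then satisfies all the clues, so a ∉ V.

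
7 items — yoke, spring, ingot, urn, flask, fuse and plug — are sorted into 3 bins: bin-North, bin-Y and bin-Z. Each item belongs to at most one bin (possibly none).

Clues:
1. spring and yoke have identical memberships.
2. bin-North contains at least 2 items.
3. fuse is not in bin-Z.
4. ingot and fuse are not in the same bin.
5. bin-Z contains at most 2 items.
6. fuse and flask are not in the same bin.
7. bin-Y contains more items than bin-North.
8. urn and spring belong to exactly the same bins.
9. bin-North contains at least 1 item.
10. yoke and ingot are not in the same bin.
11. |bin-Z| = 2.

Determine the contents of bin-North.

bin-North = {fuse, plug}

From (3): fuse ∉ bin-Z.
Suppose yoke ∈ bin-North: no assignment then satisfies all the clues, so yoke ∉ bin-North.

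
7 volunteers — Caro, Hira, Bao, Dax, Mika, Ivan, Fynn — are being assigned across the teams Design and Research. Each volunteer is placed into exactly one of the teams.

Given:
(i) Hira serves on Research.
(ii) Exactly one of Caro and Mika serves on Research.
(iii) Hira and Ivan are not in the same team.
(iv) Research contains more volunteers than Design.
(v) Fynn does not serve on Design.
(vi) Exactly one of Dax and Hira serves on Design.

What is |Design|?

3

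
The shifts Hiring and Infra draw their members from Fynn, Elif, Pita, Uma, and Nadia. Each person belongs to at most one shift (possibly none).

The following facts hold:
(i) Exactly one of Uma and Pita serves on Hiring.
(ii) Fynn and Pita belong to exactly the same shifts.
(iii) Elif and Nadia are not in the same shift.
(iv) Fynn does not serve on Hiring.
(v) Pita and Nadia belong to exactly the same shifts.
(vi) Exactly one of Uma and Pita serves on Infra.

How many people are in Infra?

From (iv): Fynn ∉ Hiring.
(ii): Pita matches Fynn: Pita ∉ Hiring.
(v): Nadia matches Pita: Nadia ∉ Hiring.
(i) (exactly one): Uma ∈ Hiring.
(vi) (exactly one): Pita ∈ Infra.
(ii): Fynn matches Pita: Fynn ∈ Infra.
(v): Nadia matches Pita: Nadia ∈ Infra.
(iii): Elif ∉ Infra.

3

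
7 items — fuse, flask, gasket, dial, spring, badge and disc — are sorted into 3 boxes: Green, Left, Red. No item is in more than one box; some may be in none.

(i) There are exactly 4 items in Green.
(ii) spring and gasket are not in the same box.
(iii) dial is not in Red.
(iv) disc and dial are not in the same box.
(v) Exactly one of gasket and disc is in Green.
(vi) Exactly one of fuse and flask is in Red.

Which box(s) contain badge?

badge: Green

From (iii): dial ∉ Red.
Suppose badge ∉ Green: no assignment then satisfies all the clues, so badge ∈ Green.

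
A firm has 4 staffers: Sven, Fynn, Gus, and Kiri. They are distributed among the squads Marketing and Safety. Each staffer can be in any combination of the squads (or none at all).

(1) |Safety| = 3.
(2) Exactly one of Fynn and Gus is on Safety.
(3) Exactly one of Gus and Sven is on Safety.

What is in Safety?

Safety = {Fynn, Kiri, Sven}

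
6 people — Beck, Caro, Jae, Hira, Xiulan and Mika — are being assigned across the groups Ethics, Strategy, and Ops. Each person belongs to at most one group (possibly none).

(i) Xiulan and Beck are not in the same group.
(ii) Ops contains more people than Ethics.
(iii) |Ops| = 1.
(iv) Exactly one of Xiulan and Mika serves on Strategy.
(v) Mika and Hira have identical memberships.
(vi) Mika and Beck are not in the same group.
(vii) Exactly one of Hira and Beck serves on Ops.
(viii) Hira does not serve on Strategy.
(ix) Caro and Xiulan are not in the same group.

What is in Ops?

Ops = {Beck}

From (viii): Hira ∉ Strategy.
(v): Mika matches Hira: Mika ∉ Strategy.
(iv) (exactly one): Xiulan ∈ Strategy.
(ix): Caro ∉ Strategy.
(i): Beck ∉ Strategy.
Suppose Beck ∉ Ops: no assignment then satisfies all the clues, so Beck ∈ Ops.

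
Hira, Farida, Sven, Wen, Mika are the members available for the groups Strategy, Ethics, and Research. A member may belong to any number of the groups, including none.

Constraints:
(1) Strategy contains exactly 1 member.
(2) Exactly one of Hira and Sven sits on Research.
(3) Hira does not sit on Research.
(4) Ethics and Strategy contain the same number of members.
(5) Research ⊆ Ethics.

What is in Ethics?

Ethics = {Sven}

From (3): Hira ∉ Research.
(2) (exactly one): Sven ∈ Research.
(5) with Sven ∈ Research: Sven ∈ Ethics.
Suppose Hira ∈ Ethics: no assignment then satisfies all the clues, so Hira ∉ Ethics.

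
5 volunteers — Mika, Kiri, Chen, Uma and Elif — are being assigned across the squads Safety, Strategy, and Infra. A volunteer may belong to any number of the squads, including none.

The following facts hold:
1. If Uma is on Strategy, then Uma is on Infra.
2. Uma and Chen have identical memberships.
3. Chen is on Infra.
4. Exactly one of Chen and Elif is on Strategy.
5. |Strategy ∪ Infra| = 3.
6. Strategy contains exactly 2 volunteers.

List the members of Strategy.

From (3): Chen ∈ Infra.
(2): Uma matches Chen: Uma ∈ Infra.
Suppose Mika ∈ Strategy: no assignment then satisfies all the clues, so Mika ∉ Strategy.

Strategy = {Chen, Uma}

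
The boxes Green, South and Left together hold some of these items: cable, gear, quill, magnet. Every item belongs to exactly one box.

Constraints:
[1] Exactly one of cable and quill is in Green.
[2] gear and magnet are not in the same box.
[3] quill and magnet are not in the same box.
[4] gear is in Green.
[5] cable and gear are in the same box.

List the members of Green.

Green = {cable, gear}

From (4): gear ∈ Green.
(2): magnet ∉ Green.
(5): cable matches gear: cable ∈ Green.
(1) (exactly one): quill ∉ Green.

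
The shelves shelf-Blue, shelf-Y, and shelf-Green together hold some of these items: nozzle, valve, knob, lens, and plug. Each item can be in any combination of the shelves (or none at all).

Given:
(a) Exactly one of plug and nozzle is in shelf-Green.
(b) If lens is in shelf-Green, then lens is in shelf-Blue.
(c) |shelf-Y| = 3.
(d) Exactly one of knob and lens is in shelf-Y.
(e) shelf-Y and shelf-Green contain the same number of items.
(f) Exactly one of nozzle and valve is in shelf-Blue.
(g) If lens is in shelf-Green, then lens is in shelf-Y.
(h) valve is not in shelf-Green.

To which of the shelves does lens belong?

lens: shelf-Blue, shelf-Green, shelf-Y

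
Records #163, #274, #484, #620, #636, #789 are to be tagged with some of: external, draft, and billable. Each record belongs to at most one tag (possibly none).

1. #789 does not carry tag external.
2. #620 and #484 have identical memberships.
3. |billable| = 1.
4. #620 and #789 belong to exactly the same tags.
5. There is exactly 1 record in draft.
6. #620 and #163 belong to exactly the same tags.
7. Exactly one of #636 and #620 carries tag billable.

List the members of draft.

From (1): #789 ∉ external.
(4): #620 matches #789: #620 ∉ external.
(6): #163 matches #620: #163 ∉ external.
(2): #484 matches #620: #484 ∉ external.
Suppose #163 ∈ draft: no assignment then satisfies all the clues, so #163 ∉ draft.

draft = {#274}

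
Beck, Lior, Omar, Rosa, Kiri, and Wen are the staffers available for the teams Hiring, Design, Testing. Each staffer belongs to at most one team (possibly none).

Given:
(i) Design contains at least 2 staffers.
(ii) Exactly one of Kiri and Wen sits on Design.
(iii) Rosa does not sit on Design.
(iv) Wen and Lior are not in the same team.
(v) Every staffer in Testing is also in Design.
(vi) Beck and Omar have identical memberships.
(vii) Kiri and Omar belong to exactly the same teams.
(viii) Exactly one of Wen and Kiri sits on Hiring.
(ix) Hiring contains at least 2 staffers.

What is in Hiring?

From (iii): Rosa ∉ Design.
(v) contrapositive: Rosa ∉ Testing.
Suppose Beck ∈ Hiring: no assignment then satisfies all the clues, so Beck ∉ Hiring.

Hiring = {Rosa, Wen}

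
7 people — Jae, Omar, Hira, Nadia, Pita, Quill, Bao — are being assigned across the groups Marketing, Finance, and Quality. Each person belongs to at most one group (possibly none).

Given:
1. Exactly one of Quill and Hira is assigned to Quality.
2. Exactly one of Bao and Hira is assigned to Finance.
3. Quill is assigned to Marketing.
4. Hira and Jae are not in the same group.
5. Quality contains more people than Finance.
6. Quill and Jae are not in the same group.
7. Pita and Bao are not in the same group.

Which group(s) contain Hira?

From (3): Quill ∈ Marketing.
(1) (exactly one): Hira ∈ Quality.
(2) (exactly one): Bao ∈ Finance.
(4): Jae ∉ Quality.
(6): Jae ∉ Marketing.
(7): Pita ∉ Finance.

Hira: Quality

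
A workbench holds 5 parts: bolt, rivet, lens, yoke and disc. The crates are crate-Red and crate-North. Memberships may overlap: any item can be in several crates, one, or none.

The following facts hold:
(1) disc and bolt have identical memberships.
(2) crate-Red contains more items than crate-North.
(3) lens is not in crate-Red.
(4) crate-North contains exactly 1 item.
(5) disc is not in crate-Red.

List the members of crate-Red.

crate-Red = {rivet, yoke}

From (3): lens ∉ crate-Red.
From (5): disc ∉ crate-Red.
(1): bolt matches disc: bolt ∉ crate-Red.
Suppose rivet ∉ crate-Red: no assignment then satisfies all the clues, so rivet ∈ crate-Red.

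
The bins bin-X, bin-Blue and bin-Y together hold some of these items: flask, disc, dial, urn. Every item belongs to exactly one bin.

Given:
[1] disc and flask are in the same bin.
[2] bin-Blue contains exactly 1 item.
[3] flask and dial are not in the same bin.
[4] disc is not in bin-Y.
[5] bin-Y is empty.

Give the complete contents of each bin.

bin-X = {disc, flask, urn}; bin-Blue = {dial}; bin-Y = {}

From (4): disc ∉ bin-Y.
(1): flask matches disc: flask ∉ bin-Y.
(5): bin-Y already has 0, so the rest are out.
Suppose flask ∉ bin-X: no assignment then satisfies all the clues, so flask ∈ bin-X.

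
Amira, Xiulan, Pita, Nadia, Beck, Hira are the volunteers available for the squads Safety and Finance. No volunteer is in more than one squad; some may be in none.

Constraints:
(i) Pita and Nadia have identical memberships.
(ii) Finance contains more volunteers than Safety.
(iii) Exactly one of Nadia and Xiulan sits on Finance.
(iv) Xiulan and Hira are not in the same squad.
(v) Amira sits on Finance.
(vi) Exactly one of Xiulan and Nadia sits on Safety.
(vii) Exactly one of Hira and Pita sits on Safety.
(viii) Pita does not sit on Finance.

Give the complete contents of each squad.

Safety = {Nadia, Pita}; Finance = {Amira, Beck, Xiulan}

From (v): Amira ∈ Finance.
From (viii): Pita ∉ Finance.
(i): Nadia matches Pita: Nadia ∉ Finance.
(iii) (exactly one): Xiulan ∈ Finance.
(iv): Hira ∉ Finance.
(vi) (exactly one): Nadia ∈ Safety.
(i): Pita matches Nadia: Pita ∈ Safety.
(vii) (exactly one): Hira ∉ Safety.
Suppose Beck ∈ Safety: no assignment then satisfies all the clues, so Beck ∉ Safety.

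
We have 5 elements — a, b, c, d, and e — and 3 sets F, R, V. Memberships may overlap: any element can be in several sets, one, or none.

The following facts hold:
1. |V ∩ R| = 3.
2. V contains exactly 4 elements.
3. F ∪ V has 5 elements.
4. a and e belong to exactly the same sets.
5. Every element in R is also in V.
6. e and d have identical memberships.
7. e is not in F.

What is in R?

R = {a, d, e}

From (7): e ∉ F.
(4): a matches e: a ∉ F.
(6): d matches e: d ∉ F.
Suppose a ∉ R: no assignment then satisfies all the clues, so a ∈ R.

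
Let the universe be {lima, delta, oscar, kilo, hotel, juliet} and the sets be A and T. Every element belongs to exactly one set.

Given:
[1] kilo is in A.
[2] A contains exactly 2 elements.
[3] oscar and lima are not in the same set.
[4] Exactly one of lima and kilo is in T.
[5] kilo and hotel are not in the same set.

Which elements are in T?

T = {delta, hotel, juliet, lima}

From (1): kilo ∈ A.
(4) (exactly one): lima ∈ T.
(5): hotel ∉ A.
Only one set left: hotel ∈ T.
(3): oscar ∉ T.
Only one set left: oscar ∈ A.
(2): A already has 2, so the rest are out.
Only one set left: delta ∈ T.
Only one set left: juliet ∈ T.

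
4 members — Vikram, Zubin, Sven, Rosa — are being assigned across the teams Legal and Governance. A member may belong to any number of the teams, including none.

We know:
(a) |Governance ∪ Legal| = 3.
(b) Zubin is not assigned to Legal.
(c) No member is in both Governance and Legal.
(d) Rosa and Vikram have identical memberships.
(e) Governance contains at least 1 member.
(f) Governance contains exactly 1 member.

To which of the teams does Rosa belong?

Rosa: Legal

From (b): Zubin ∉ Legal.
Suppose Rosa ∉ Legal: no assignment then satisfies all the clues, so Rosa ∈ Legal.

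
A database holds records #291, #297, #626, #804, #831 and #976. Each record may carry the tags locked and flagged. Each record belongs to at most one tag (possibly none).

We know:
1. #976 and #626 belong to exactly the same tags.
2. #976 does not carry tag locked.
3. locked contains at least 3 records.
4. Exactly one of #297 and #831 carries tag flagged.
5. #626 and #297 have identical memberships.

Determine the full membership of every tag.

locked = {#291, #804, #831}; flagged = {#297, #626, #976}

From (2): #976 ∉ locked.
(1): #626 matches #976: #626 ∉ locked.
(5): #297 matches #626: #297 ∉ locked.
(3): only 3 candidates remain for locked, so all are in.
(4) (exactly one): #297 ∈ flagged.
(5): #626 matches #297: #626 ∈ flagged.
(1): #976 matches #626: #976 ∈ flagged.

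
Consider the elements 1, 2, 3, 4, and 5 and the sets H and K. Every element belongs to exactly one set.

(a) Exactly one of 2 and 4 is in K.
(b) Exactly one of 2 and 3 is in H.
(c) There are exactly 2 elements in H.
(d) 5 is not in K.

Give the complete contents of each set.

H = {2, 5}; K = {1, 3, 4}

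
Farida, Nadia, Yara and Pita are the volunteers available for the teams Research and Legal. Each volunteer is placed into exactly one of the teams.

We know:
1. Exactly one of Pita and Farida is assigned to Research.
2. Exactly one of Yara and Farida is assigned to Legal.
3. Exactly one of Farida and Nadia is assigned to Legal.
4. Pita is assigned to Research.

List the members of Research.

Research = {Nadia, Pita, Yara}

From (4): Pita ∈ Research.
(1) (exactly one): Farida ∉ Research.
Only one team left: Farida ∈ Legal.
(2) (exactly one): Yara ∉ Legal.
(3) (exactly one): Nadia ∉ Legal.
Only one team left: Nadia ∈ Research.
Only one team left: Yara ∈ Research.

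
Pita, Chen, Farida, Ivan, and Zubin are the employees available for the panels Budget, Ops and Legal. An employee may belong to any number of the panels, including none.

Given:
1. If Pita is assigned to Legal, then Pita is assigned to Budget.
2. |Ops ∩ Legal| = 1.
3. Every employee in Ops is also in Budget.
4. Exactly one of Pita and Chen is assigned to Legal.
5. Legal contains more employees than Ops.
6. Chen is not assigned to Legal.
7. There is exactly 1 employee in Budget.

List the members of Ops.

Ops = {Pita}

From (6): Chen ∉ Legal.
(4) (exactly one): Pita ∈ Legal.
(1): Pita ∈ Budget.
(7): Budget already has 1, so the rest are out.
(3) contrapositive: Chen ∉ Ops.
(3) contrapositive: Farida ∉ Ops.
(3) contrapositive: Ivan ∉ Ops.
(3) contrapositive: Zubin ∉ Ops.
Suppose Pita ∉ Ops: no assignment then satisfies all the clues, so Pita ∈ Ops.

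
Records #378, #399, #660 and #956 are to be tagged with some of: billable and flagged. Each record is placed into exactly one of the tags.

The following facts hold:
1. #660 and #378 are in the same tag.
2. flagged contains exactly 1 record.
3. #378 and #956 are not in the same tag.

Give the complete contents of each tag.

billable = {#378, #399, #660}; flagged = {#956}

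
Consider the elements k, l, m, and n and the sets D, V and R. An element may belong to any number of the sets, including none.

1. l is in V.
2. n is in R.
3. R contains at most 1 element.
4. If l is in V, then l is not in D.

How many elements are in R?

From (1): l ∈ V.
From (2): n ∈ R.
(3): R already has 1, so the rest are out.
(4): l ∉ D.

1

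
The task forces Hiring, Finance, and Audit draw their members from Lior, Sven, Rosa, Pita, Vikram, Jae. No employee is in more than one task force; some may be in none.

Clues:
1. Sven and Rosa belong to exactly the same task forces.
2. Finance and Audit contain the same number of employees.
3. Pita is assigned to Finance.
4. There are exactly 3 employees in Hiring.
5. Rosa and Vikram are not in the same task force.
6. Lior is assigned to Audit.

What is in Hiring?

Hiring = {Jae, Rosa, Sven}

From (3): Pita ∈ Finance.
From (6): Lior ∈ Audit.
Suppose Sven ∉ Hiring: no assignment then satisfies all the clues, so Sven ∈ Hiring.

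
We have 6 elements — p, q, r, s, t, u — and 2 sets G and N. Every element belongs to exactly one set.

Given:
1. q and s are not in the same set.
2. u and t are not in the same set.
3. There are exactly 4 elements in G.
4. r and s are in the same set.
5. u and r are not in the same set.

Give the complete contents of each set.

G = {p, r, s, t}; N = {q, u}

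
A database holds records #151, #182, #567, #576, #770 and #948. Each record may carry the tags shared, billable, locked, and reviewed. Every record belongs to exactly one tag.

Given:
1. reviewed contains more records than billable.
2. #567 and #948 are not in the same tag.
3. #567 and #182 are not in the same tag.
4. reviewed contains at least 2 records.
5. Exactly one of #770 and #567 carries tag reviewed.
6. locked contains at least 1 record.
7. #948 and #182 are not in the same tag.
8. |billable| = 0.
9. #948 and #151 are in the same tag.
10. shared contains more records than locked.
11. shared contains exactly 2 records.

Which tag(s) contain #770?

#770: reviewed

(8): billable already has 0, so the rest are out.
Suppose #770 ∈ shared: no assignment then satisfies all the clues, so #770 ∉ shared.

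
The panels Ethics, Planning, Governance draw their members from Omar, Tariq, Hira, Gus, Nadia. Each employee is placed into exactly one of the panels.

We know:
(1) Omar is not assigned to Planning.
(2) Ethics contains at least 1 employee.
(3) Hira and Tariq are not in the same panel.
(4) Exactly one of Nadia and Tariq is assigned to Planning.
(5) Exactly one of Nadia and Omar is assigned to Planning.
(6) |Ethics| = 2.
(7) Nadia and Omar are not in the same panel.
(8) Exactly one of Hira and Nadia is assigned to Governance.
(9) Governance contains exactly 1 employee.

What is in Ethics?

Ethics = {Omar, Tariq}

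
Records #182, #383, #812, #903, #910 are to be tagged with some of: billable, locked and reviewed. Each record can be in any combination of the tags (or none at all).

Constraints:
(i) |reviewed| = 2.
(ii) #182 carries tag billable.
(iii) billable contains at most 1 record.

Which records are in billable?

From (ii): #182 ∈ billable.
(iii): billable already has 1, so the rest are out.

billable = {#182}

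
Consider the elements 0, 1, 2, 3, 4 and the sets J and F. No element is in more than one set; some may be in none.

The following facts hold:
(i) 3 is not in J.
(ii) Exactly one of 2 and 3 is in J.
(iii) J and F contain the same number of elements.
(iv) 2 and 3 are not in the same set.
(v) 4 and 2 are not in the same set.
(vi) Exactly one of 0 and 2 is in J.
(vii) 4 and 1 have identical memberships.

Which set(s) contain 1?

From (i): 3 ∉ J.
(ii) (exactly one): 2 ∈ J.
(v): 4 ∉ J.
(vi) (exactly one): 0 ∉ J.
(vii): 1 matches 4: 1 ∉ J.
Suppose 1 ∈ F: no assignment then satisfies all the clues, so 1 ∉ F.

1: none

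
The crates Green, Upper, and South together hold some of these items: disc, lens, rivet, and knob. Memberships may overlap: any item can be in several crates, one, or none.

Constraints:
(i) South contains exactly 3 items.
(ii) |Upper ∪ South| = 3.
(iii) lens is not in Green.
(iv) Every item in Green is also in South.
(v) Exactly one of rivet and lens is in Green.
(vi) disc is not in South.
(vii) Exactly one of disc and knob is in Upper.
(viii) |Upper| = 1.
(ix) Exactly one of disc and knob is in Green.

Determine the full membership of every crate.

Green = {knob, rivet}; Upper = {knob}; South = {knob, lens, rivet}

From (iii): lens ∉ Green.
From (vi): disc ∉ South.
(i): only 3 candidates remain for South, so all are in.
(iv) contrapositive: disc ∉ Green.
(v) (exactly one): rivet ∈ Green.
(ix) (exactly one): knob ∈ Green.
Suppose disc ∈ Upper: no assignment then satisfies all the clues, so disc ∉ Upper.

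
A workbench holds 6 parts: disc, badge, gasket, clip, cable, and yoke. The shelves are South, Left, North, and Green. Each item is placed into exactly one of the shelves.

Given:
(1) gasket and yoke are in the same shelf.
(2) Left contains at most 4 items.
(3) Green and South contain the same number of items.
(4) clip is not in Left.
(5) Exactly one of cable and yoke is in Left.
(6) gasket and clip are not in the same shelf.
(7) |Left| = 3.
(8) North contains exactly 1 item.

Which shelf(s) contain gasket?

gasket: Left

From (4): clip ∉ Left.
Suppose gasket ∈ South: no assignment then satisfies all the clues, so gasket ∉ South.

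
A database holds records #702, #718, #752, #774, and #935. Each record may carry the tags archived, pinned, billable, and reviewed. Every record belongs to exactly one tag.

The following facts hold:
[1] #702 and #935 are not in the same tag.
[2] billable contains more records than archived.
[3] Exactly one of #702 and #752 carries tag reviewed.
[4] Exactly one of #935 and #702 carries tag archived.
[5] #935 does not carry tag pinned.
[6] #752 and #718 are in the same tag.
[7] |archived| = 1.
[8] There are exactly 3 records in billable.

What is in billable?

billable = {#718, #752, #774}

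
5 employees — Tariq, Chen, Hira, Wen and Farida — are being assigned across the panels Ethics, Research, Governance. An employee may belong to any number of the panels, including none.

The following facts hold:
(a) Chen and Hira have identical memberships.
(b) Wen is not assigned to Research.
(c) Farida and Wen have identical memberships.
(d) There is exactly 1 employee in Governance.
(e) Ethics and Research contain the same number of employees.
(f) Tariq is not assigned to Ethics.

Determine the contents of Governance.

Governance = {Tariq}

From (b): Wen ∉ Research.
From (f): Tariq ∉ Ethics.
(c): Farida matches Wen: Farida ∉ Research.
Suppose Tariq ∉ Governance: no assignment then satisfies all the clues, so Tariq ∈ Governance.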